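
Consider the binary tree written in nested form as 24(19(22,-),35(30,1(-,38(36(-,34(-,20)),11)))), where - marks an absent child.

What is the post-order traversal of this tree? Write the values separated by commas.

22, 19, 30, 20, 34, 36, 11, 38, 1, 35, 24

Post-order visits the left subtree, then the right subtree, then the node.
At 24: go left to 19.
  At 19: go left to 22.
    22 is a leaf — visit 22.
  At 19: no right child.
  Visit 19.
At 24: go right to 35.
  At 35: go left to 30.
    30 is a leaf — visit 30.
  At 35: go right to 1.
    At 1: no left child.
    At 1: go right to 38.
      At 38: go left to 36.
        At 36: no left child.
        At 36: go right to 34.
          At 34: no left child.
          At 34: go right to 20.
            20 is a leaf — visit 20.
          Visit 34.
        Visit 36.
      At 38: go right to 11.
        11 is a leaf — visit 11.
      Visit 38.
    Visit 1.
  Visit 35.
Visit 24.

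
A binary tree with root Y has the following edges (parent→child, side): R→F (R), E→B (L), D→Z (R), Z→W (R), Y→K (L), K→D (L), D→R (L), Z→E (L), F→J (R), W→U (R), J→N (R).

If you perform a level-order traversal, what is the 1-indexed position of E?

Level-order visits nodes level by level from the root, left to right within each level.
Level 0: Y
Level 1: K
Level 2: D
Level 3: R, Z
Level 4: F, E, W
Level 5: J, B, U
Level 6: N
Full level-order sequence: Y, K, D, R, Z, F, E, W, J, B, U, N.

7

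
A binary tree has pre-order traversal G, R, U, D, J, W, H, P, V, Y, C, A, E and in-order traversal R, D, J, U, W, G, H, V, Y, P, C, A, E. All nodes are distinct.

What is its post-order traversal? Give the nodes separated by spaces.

J D W U R Y V E A C P H G

The first element of pre-order is the root; it splits in-order into left and right subtrees.
Root G: left subtree has 5 nodes {R, D, J, U, W}, right has 7 {H, V, Y, P, C, A, E}.
  Root R: left subtree has 0 nodes { }, right has 4 {D, J, U, W}.
    Root U: left subtree has 2 nodes {D, J}, right has 1 {W}.
      Root D: left subtree has 0 nodes { }, right has 1 {J}.
  Root H: left subtree has 0 nodes { }, right has 6 {V, Y, P, C, A, E}.
    Root P: left subtree has 2 nodes {V, Y}, right has 3 {C, A, E}.
      Root V: left subtree has 0 nodes { }, right has 1 {Y}.
      Root C: left subtree has 0 nodes { }, right has 2 {A, E}.
        Root A: left subtree has 0 nodes { }, right has 1 {E}.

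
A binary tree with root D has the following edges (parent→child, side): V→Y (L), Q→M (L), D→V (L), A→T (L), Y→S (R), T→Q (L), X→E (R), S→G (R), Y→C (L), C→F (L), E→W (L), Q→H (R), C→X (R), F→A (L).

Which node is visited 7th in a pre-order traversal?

Pre-order visits the node, then its left subtree, then its right subtree.
Visit D.
At D: go left to V.
  Visit V.
  At V: go left to Y.
    Visit Y.
    At Y: go left to C.
      Visit C.
      At C: go left to F.
        Visit F.
        At F: go left to A.
          Visit A.
          At A: go left to T.
            Visit T.
            At T: go left to Q.
              Visit Q.
              At Q: go left to M.
                M is a leaf — visit M.
              At Q: go right to H.
                H is a leaf — visit H.
            At T: no right child.
          At A: no right child.
        At F: no right child.
      At C: go right to X.
        Visit X.
        At X: no left child.
        At X: go right to E.
          Visit E.
          At E: go left to W.
            W is a leaf — visit W.
          At E: no right child.
    At Y: go right to S.
      Visit S.
      At S: no left child.
      At S: go right to G.
        G is a leaf — visit G.
  At V: no right child.
At D: no right child.
Full pre-order sequence: D, V, Y, C, F, A, T, Q, M, H, X, E, W, S, G.

T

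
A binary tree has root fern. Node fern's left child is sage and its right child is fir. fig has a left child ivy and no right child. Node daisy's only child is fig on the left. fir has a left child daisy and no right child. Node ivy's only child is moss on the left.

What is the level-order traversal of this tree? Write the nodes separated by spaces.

Level-order visits nodes level by level from the root, left to right within each level.
Level 0: fern
Level 1: sage, fir
Level 2: daisy
Level 3: fig
Level 4: ivy
Level 5: moss

fern sage fir daisy fig ivy moss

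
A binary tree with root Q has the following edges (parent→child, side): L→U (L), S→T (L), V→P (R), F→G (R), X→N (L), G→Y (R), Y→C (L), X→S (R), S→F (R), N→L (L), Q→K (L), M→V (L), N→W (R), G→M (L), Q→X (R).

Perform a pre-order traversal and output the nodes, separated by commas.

Q, K, X, N, L, U, W, S, T, F, G, M, V, P, Y, C

Pre-order visits the node, then its left subtree, then its right subtree.
Visit Q.
At Q: go left to K.
  K is a leaf — visit K.
At Q: go right to X.
  Visit X.
  At X: go left to N.
    Visit N.
    At N: go left to L.
      Visit L.
      At L: go left to U.
        U is a leaf — visit U.
      At L: no right child.
    At N: go right to W.
      W is a leaf — visit W.
  At X: go right to S.
    Visit S.
    At S: go left to T.
      T is a leaf — visit T.
    At S: go right to F.
      Visit F.
      At F: no left child.
      At F: go right to G.
        Visit G.
        At G: go left to M.
          Visit M.
          At M: go left to V.
            Visit V.
            At V: no left child.
            At V: go right to P.
              P is a leaf — visit P.
          At M: no right child.
        At G: go right to Y.
          Visit Y.
          At Y: go left to C.
            C is a leaf — visit C.
          At Y: no right child.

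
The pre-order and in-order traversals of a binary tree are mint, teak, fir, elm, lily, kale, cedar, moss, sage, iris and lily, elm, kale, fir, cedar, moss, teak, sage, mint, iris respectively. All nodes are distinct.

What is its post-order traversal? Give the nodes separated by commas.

lily, kale, elm, moss, cedar, fir, sage, teak, iris, mint

The first element of pre-order is the root; it splits in-order into left and right subtrees.
Root mint: left subtree has 8 nodes {lily, elm, kale, fir, cedar, moss, teak, sage}, right has 1 {iris}.
  Root teak: left subtree has 6 nodes {lily, elm, kale, fir, cedar, moss}, right has 1 {sage}.
    Root fir: left subtree has 3 nodes {lily, elm, kale}, right has 2 {cedar, moss}.
      Root elm: left subtree has 1 node {lily}, right has 1 {kale}.
      Root cedar: left subtree has 0 nodes { }, right has 1 {moss}.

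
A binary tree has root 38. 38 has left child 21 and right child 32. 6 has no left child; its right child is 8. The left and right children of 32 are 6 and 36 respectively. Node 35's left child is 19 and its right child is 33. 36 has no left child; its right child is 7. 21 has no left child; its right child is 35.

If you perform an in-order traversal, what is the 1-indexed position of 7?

In-order visits the left subtree, then the node, then the right subtree.
At 38: go left to 21.
  At 21: no left child.
  Visit 21.
  At 21: go right to 35.
    At 35: go left to 19.
      19 is a leaf — visit 19.
    Visit 35.
    At 35: go right to 33.
      33 is a leaf — visit 33.
Visit 38.
At 38: go right to 32.
  At 32: go left to 6.
    At 6: no left child.
    Visit 6.
    At 6: go right to 8.
      8 is a leaf — visit 8.
  Visit 32.
  At 32: go right to 36.
    At 36: no left child.
    Visit 36.
    At 36: go right to 7.
      7 is a leaf — visit 7.
Full in-order sequence: 21, 19, 35, 33, 38, 6, 8, 32, 36, 7.

10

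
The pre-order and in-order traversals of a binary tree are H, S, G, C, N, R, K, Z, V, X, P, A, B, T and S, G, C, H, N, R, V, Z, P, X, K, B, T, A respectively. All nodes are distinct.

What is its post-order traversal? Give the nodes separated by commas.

C, G, S, V, P, X, Z, T, B, A, K, R, N, H

The first element of pre-order is the root; it splits in-order into left and right subtrees.
Root H: left subtree has 3 nodes {S, G, C}, right has 10 {N, R, V, Z, P, X, K, B, T, A}.
  Root S: left subtree has 0 nodes { }, right has 2 {G, C}.
    Root G: left subtree has 0 nodes { }, right has 1 {C}.
  Root N: left subtree has 0 nodes { }, right has 9 {R, V, Z, P, X, K, B, T, A}.
    Root R: left subtree has 0 nodes { }, right has 8 {V, Z, P, X, K, B, T, A}.
      Root K: left subtree has 4 nodes {V, Z, P, X}, right has 3 {B, T, A}.
        Root Z: left subtree has 1 node {V}, right has 2 {P, X}.
          Root X: left subtree has 1 node {P}, right has 0 { }.
        Root A: left subtree has 2 nodes {B, T}, right has 0 { }.
          Root B: left subtree has 0 nodes { }, right has 1 {T}.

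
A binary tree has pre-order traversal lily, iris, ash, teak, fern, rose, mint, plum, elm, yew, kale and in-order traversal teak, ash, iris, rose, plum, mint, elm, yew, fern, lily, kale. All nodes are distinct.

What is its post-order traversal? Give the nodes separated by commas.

The first element of pre-order is the root; it splits in-order into left and right subtrees.
Root lily: left subtree has 9 nodes {teak, ash, iris, rose, plum, mint, elm, yew, fern}, right has 1 {kale}.
  Root iris: left subtree has 2 nodes {teak, ash}, right has 6 {rose, plum, mint, elm, yew, fern}.
    Root ash: left subtree has 1 node {teak}, right has 0 { }.
    Root fern: left subtree has 5 nodes {rose, plum, mint, elm, yew}, right has 0 { }.
      Root rose: left subtree has 0 nodes { }, right has 4 {plum, mint, elm, yew}.
        Root mint: left subtree has 1 node {plum}, right has 2 {elm, yew}.
          Root elm: left subtree has 0 nodes { }, right has 1 {yew}.

teak, ash, plum, yew, elm, mint, rose, fern, iris, kale, lily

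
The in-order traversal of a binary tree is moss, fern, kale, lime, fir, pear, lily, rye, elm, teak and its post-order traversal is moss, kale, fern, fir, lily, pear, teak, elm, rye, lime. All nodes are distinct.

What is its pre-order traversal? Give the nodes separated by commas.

lime, fern, moss, kale, rye, pear, fir, lily, elm, teak

The last element of post-order is the root; it splits in-order into left and right subtrees.
Root lime: left subtree has 3 nodes {moss, fern, kale}, right has 6 {fir, pear, lily, rye, elm, teak}.
  Root fern: left subtree has 1 node {moss}, right has 1 {kale}.
  Root rye: left subtree has 3 nodes {fir, pear, lily}, right has 2 {elm, teak}.
    Root pear: left subtree has 1 node {fir}, right has 1 {lily}.
    Root elm: left subtree has 0 nodes { }, right has 1 {teak}.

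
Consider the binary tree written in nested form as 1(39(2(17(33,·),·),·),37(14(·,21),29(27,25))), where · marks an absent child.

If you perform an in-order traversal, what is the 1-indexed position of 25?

In-order visits the left subtree, then the node, then the right subtree.
At 1: go left to 39.
  At 39: go left to 2.
    At 2: go left to 17.
      At 17: go left to 33.
        33 is a leaf — visit 33.
      Visit 17.
      At 17: no right child.
    Visit 2.
    At 2: no right child.
  Visit 39.
  At 39: no right child.
Visit 1.
At 1: go right to 37.
  At 37: go left to 14.
    At 14: no left child.
    Visit 14.
    At 14: go right to 21.
      21 is a leaf — visit 21.
  Visit 37.
  At 37: go right to 29.
    At 29: go left to 27.
      27 is a leaf — visit 27.
    Visit 29.
    At 29: go right to 25.
      25 is a leaf — visit 25.
Full in-order sequence: 33, 17, 2, 39, 1, 14, 21, 37, 27, 29, 25.

11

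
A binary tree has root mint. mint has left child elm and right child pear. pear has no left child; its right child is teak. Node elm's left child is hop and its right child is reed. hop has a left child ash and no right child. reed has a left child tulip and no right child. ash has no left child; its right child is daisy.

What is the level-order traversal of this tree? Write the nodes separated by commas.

Level-order visits nodes level by level from the root, left to right within each level.
Level 0: mint
Level 1: elm, pear
Level 2: hop, reed, teak
Level 3: ash, tulip
Level 4: daisy

mint, elm, pear, hop, reed, teak, ash, tulip, daisy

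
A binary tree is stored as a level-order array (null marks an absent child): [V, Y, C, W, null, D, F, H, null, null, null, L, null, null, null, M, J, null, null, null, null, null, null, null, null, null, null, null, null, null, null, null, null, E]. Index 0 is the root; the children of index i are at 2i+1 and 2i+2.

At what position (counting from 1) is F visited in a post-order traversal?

Post-order visits the left subtree, then the right subtree, then the node.
At V: go left to Y.
  At Y: go left to W.
    At W: go left to H.
      At H: go left to M.
        M is a leaf — visit M.
      At H: go right to J.
        At J: go left to E.
          E is a leaf — visit E.
        At J: no right child.
        Visit J.
      Visit H.
    At W: no right child.
    Visit W.
  At Y: no right child.
  Visit Y.
At V: go right to C.
  At C: go left to D.
    At D: go left to L.
      L is a leaf — visit L.
    At D: no right child.
    Visit D.
  At C: go right to F.
    F is a leaf — visit F.
  Visit C.
Visit V.
Full post-order sequence: M, E, J, H, W, Y, L, D, F, C, V.

9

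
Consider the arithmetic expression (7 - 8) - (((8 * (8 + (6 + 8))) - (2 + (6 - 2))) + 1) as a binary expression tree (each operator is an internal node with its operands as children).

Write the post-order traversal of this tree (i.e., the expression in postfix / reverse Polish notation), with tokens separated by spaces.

Post-order on an expression tree gives postfix notation: for each operator, emit left operand, right operand, then the operator.

7 8 - 8 8 6 8 + + * 2 6 2 - + - 1 + -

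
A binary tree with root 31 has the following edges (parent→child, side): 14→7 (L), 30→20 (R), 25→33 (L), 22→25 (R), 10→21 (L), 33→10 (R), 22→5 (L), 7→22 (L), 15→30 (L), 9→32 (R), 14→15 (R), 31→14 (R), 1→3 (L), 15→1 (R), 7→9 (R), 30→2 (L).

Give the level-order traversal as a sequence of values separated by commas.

Level-order visits nodes level by level from the root, left to right within each level.
Level 0: 31
Level 1: 14
Level 2: 7, 15
Level 3: 22, 9, 30, 1
Level 4: 5, 25, 32, 2, 20, 3
Level 5: 33
Level 6: 10
Level 7: 21

31, 14, 7, 15, 22, 9, 30, 1, 5, 25, 32, 2, 20, 3, 33, 10, 21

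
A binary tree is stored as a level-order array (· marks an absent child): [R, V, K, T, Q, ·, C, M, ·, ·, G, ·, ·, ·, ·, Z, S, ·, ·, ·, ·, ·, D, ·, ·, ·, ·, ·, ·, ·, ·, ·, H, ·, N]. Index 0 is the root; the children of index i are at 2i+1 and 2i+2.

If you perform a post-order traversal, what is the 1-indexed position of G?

8

Post-order visits the left subtree, then the right subtree, then the node.
At R: go left to V.
  At V: go left to T.
    At T: go left to M.
      At M: go left to Z.
        At Z: no left child.
        At Z: go right to H.
          H is a leaf — visit H.
        Visit Z.
      At M: go right to S.
        At S: no left child.
        At S: go right to N.
          N is a leaf — visit N.
        Visit S.
      Visit M.
    At T: no right child.
    Visit T.
  At V: go right to Q.
    At Q: no left child.
    At Q: go right to G.
      At G: no left child.
      At G: go right to D.
        D is a leaf — visit D.
      Visit G.
    Visit Q.
  Visit V.
At R: go right to K.
  At K: no left child.
  At K: go right to C.
    C is a leaf — visit C.
  Visit K.
Visit R.
Full post-order sequence: H, Z, N, S, M, T, D, G, Q, V, C, K, R.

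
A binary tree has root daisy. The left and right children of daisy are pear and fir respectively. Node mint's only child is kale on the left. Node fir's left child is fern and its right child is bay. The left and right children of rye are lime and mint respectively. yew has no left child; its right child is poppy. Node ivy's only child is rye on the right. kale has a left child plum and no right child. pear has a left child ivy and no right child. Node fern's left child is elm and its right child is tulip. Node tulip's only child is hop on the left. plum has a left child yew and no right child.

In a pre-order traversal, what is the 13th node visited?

Pre-order visits the node, then its left subtree, then its right subtree.
Visit daisy.
At daisy: go left to pear.
  Visit pear.
  At pear: go left to ivy.
    Visit ivy.
    At ivy: no left child.
    At ivy: go right to rye.
      Visit rye.
      At rye: go left to lime.
        lime is a leaf — visit lime.
      At rye: go right to mint.
        Visit mint.
        At mint: go left to kale.
          Visit kale.
          At kale: go left to plum.
            Visit plum.
            At plum: go left to yew.
              Visit yew.
              At yew: no left child.
              At yew: go right to poppy.
                poppy is a leaf — visit poppy.
            At plum: no right child.
          At kale: no right child.
        At mint: no right child.
  At pear: no right child.
At daisy: go right to fir.
  Visit fir.
  At fir: go left to fern.
    Visit fern.
    At fern: go left to elm.
      elm is a leaf — visit elm.
    At fern: go right to tulip.
      Visit tulip.
      At tulip: go left to hop.
        hop is a leaf — visit hop.
      At tulip: no right child.
  At fir: go right to bay.
    bay is a leaf — visit bay.
Full pre-order sequence: daisy, pear, ivy, rye, lime, mint, kale, plum, yew, poppy, fir, fern, elm, tulip, hop, bay.

elm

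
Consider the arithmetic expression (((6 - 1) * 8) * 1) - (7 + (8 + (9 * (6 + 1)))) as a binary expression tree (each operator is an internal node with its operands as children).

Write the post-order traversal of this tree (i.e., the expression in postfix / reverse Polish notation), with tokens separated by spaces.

Post-order on an expression tree gives postfix notation: for each operator, emit left operand, right operand, then the operator.

6 1 - 8 * 1 * 7 8 9 6 1 + * + + -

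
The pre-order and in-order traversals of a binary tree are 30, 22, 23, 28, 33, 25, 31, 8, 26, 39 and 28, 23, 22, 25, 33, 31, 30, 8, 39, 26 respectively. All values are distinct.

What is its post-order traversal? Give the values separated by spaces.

The first element of pre-order is the root; it splits in-order into left and right subtrees.
Root 30: left subtree has 6 nodes {28, 23, 22, 25, 33, 31}, right has 3 {8, 39, 26}.
  Root 22: left subtree has 2 nodes {28, 23}, right has 3 {25, 33, 31}.
    Root 23: left subtree has 1 node {28}, right has 0 { }.
    Root 33: left subtree has 1 node {25}, right has 1 {31}.
  Root 8: left subtree has 0 nodes { }, right has 2 {39, 26}.
    Root 26: left subtree has 1 node {39}, right has 0 { }.

28 23 25 31 33 22 39 26 8 30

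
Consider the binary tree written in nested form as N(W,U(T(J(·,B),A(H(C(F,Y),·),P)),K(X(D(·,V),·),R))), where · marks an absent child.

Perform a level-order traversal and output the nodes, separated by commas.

N, W, U, T, K, J, A, X, R, B, H, P, D, C, V, F, Y

Level-order visits nodes level by level from the root, left to right within each level.
Level 0: N
Level 1: W, U
Level 2: T, K
Level 3: J, A, X, R
Level 4: B, H, P, D
Level 5: C, V
Level 6: F, Y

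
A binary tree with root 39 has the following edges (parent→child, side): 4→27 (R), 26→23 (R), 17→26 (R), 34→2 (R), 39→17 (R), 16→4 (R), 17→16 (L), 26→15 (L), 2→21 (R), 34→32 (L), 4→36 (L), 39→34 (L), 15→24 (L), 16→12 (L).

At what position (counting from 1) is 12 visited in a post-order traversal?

5

Post-order visits the left subtree, then the right subtree, then the node.
At 39: go left to 34.
  At 34: go left to 32.
    32 is a leaf — visit 32.
  At 34: go right to 2.
    At 2: no left child.
    At 2: go right to 21.
      21 is a leaf — visit 21.
    Visit 2.
  Visit 34.
At 39: go right to 17.
  At 17: go left to 16.
    At 16: go left to 12.
      12 is a leaf — visit 12.
    At 16: go right to 4.
      At 4: go left to 36.
        36 is a leaf — visit 36.
      At 4: go right to 27.
        27 is a leaf — visit 27.
      Visit 4.
    Visit 16.
  At 17: go right to 26.
    At 26: go left to 15.
      At 15: go left to 24.
        24 is a leaf — visit 24.
      At 15: no right child.
      Visit 15.
    At 26: go right to 23.
      23 is a leaf — visit 23.
    Visit 26.
  Visit 17.
Visit 39.
Full post-order sequence: 32, 21, 2, 34, 12, 36, 27, 4, 16, 24, 15, 23, 26, 17, 39.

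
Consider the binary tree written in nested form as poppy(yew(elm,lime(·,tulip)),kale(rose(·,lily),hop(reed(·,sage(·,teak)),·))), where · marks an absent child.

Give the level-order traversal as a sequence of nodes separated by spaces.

Level-order visits nodes level by level from the root, left to right within each level.
Level 0: poppy
Level 1: yew, kale
Level 2: elm, lime, rose, hop
Level 3: tulip, lily, reed
Level 4: sage
Level 5: teak

poppy yew kale elm lime rose hop tulip lily reed sage teak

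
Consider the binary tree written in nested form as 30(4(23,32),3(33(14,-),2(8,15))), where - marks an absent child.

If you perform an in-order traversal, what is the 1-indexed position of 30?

4

In-order visits the left subtree, then the node, then the right subtree.
At 30: go left to 4.
  At 4: go left to 23.
    23 is a leaf — visit 23.
  Visit 4.
  At 4: go right to 32.
    32 is a leaf — visit 32.
Visit 30.
At 30: go right to 3.
  At 3: go left to 33.
    At 33: go left to 14.
      14 is a leaf — visit 14.
    Visit 33.
    At 33: no right child.
  Visit 3.
  At 3: go right to 2.
    At 2: go left to 8.
      8 is a leaf — visit 8.
    Visit 2.
    At 2: go right to 15.
      15 is a leaf — visit 15.
Full in-order sequence: 23, 4, 32, 30, 14, 33, 3, 8, 2, 15.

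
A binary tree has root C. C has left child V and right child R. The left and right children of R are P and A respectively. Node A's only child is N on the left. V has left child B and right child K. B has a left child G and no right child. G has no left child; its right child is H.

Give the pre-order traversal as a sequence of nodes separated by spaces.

Pre-order visits the node, then its left subtree, then its right subtree.
Visit C.
At C: go left to V.
  Visit V.
  At V: go left to B.
    Visit B.
    At B: go left to G.
      Visit G.
      At G: no left child.
      At G: go right to H.
        H is a leaf — visit H.
    At B: no right child.
  At V: go right to K.
    K is a leaf — visit K.
At C: go right to R.
  Visit R.
  At R: go left to P.
    P is a leaf — visit P.
  At R: go right to A.
    Visit A.
    At A: go left to N.
      N is a leaf — visit N.
    At A: no right child.

C V B G H K R P A N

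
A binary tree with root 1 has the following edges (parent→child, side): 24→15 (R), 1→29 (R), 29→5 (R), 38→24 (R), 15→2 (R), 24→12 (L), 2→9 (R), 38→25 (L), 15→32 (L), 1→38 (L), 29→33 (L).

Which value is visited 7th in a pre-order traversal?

32

Pre-order visits the node, then its left subtree, then its right subtree.
Visit 1.
At 1: go left to 38.
  Visit 38.
  At 38: go left to 25.
    25 is a leaf — visit 25.
  At 38: go right to 24.
    Visit 24.
    At 24: go left to 12.
      12 is a leaf — visit 12.
    At 24: go right to 15.
      Visit 15.
      At 15: go left to 32.
        32 is a leaf — visit 32.
      At 15: go right to 2.
        Visit 2.
        At 2: no left child.
        At 2: go right to 9.
          9 is a leaf — visit 9.
At 1: go right to 29.
  Visit 29.
  At 29: go left to 33.
    33 is a leaf — visit 33.
  At 29: go right to 5.
    5 is a leaf — visit 5.
Full pre-order sequence: 1, 38, 25, 24, 12, 15, 32, 2, 9, 29, 33, 5.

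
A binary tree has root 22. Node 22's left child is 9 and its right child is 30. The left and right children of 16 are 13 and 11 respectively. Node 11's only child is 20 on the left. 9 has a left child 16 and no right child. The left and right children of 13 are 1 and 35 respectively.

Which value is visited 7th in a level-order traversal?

1

Level-order visits nodes level by level from the root, left to right within each level.
Level 0: 22
Level 1: 9, 30
Level 2: 16
Level 3: 13, 11
Level 4: 1, 35, 20
Full level-order sequence: 22, 9, 30, 16, 13, 11, 1, 35, 20.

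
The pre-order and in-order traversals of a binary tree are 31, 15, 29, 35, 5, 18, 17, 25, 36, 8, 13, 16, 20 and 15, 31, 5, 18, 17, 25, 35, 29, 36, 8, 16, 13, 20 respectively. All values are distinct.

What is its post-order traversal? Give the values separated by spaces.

The first element of pre-order is the root; it splits in-order into left and right subtrees.
Root 31: left subtree has 1 node {15}, right has 11 {5, 18, 17, 25, 35, 29, 36, 8, 16, 13, 20}.
  Root 29: left subtree has 5 nodes {5, 18, 17, 25, 35}, right has 5 {36, 8, 16, 13, 20}.
    Root 35: left subtree has 4 nodes {5, 18, 17, 25}, right has 0 { }.
      Root 5: left subtree has 0 nodes { }, right has 3 {18, 17, 25}.
        Root 18: left subtree has 0 nodes { }, right has 2 {17, 25}.
          Root 17: left subtree has 0 nodes { }, right has 1 {25}.
    Root 36: left subtree has 0 nodes { }, right has 4 {8, 16, 13, 20}.
      Root 8: left subtree has 0 nodes { }, right has 3 {16, 13, 20}.
        Root 13: left subtree has 1 node {16}, right has 1 {20}.

15 25 17 18 5 35 16 20 13 8 36 29 31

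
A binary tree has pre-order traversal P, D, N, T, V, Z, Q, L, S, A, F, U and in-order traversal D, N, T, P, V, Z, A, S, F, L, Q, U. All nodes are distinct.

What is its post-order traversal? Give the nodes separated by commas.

T, N, D, A, F, S, L, U, Q, Z, V, P

The first element of pre-order is the root; it splits in-order into left and right subtrees.
Root P: left subtree has 3 nodes {D, N, T}, right has 8 {V, Z, A, S, F, L, Q, U}.
  Root D: left subtree has 0 nodes { }, right has 2 {N, T}.
    Root N: left subtree has 0 nodes { }, right has 1 {T}.
  Root V: left subtree has 0 nodes { }, right has 7 {Z, A, S, F, L, Q, U}.
    Root Z: left subtree has 0 nodes { }, right has 6 {A, S, F, L, Q, U}.
      Root Q: left subtree has 4 nodes {A, S, F, L}, right has 1 {U}.
        Root L: left subtree has 3 nodes {A, S, F}, right has 0 { }.
          Root S: left subtree has 1 node {A}, right has 1 {F}.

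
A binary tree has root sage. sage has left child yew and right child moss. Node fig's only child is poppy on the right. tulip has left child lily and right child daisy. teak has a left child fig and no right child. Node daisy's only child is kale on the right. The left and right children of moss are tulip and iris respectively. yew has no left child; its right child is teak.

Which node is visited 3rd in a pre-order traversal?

teak

Pre-order visits the node, then its left subtree, then its right subtree.
Visit sage.
At sage: go left to yew.
  Visit yew.
  At yew: no left child.
  At yew: go right to teak.
    Visit teak.
    At teak: go left to fig.
      Visit fig.
      At fig: no left child.
      At fig: go right to poppy.
        poppy is a leaf — visit poppy.
    At teak: no right child.
At sage: go right to moss.
  Visit moss.
  At moss: go left to tulip.
    Visit tulip.
    At tulip: go left to lily.
      lily is a leaf — visit lily.
    At tulip: go right to daisy.
      Visit daisy.
      At daisy: no left child.
      At daisy: go right to kale.
        kale is a leaf — visit kale.
  At moss: go right to iris.
    iris is a leaf — visit iris.
Full pre-order sequence: sage, yew, teak, fig, poppy, moss, tulip, lily, daisy, kale, iris.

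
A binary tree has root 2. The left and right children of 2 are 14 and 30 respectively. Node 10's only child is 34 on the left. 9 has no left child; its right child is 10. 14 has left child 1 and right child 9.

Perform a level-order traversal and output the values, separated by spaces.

Level-order visits nodes level by level from the root, left to right within each level.
Level 0: 2
Level 1: 14, 30
Level 2: 1, 9
Level 3: 10
Level 4: 34

2 14 30 1 9 10 34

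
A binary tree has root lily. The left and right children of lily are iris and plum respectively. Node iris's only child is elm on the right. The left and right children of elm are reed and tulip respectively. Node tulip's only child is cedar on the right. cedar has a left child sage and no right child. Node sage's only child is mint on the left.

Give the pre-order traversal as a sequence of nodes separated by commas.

Pre-order visits the node, then its left subtree, then its right subtree.
Visit lily.
At lily: go left to iris.
  Visit iris.
  At iris: no left child.
  At iris: go right to elm.
    Visit elm.
    At elm: go left to reed.
      reed is a leaf — visit reed.
    At elm: go right to tulip.
      Visit tulip.
      At tulip: no left child.
      At tulip: go right to cedar.
        Visit cedar.
        At cedar: go left to sage.
          Visit sage.
          At sage: go left to mint.
            mint is a leaf — visit mint.
          At sage: no right child.
        At cedar: no right child.
At lily: go right to plum.
  plum is a leaf — visit plum.

lily, iris, elm, reed, tulip, cedar, sage, mint, plum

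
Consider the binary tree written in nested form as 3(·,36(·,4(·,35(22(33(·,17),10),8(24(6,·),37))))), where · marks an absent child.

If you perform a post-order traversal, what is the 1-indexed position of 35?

9

Post-order visits the left subtree, then the right subtree, then the node.
At 3: no left child.
At 3: go right to 36.
  At 36: no left child.
  At 36: go right to 4.
    At 4: no left child.
    At 4: go right to 35.
      At 35: go left to 22.
        At 22: go left to 33.
          At 33: no left child.
          At 33: go right to 17.
            17 is a leaf — visit 17.
          Visit 33.
        At 22: go right to 10.
          10 is a leaf — visit 10.
        Visit 22.
      At 35: go right to 8.
        At 8: go left to 24.
          At 24: go left to 6.
            6 is a leaf — visit 6.
          At 24: no right child.
          Visit 24.
        At 8: go right to 37.
          37 is a leaf — visit 37.
        Visit 8.
      Visit 35.
    Visit 4.
  Visit 36.
Visit 3.
Full post-order sequence: 17, 33, 10, 22, 6, 24, 37, 8, 35, 4, 36, 3.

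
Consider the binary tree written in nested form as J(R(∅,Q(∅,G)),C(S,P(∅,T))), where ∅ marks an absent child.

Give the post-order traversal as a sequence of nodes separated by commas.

G, Q, R, S, T, P, C, J

Post-order visits the left subtree, then the right subtree, then the node.
At J: go left to R.
  At R: no left child.
  At R: go right to Q.
    At Q: no left child.
    At Q: go right to G.
      G is a leaf — visit G.
    Visit Q.
  Visit R.
At J: go right to C.
  At C: go left to S.
    S is a leaf — visit S.
  At C: go right to P.
    At P: no left child.
    At P: go right to T.
      T is a leaf — visit T.
    Visit P.
  Visit C.
Visit J.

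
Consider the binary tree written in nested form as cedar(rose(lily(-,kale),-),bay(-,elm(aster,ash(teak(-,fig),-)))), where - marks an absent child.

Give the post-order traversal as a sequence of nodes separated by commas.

kale, lily, rose, aster, fig, teak, ash, elm, bay, cedar

Post-order visits the left subtree, then the right subtree, then the node.
At cedar: go left to rose.
  At rose: go left to lily.
    At lily: no left child.
    At lily: go right to kale.
      kale is a leaf — visit kale.
    Visit lily.
  At rose: no right child.
  Visit rose.
At cedar: go right to bay.
  At bay: no left child.
  At bay: go right to elm.
    At elm: go left to aster.
      aster is a leaf — visit aster.
    At elm: go right to ash.
      At ash: go left to teak.
        At teak: no left child.
        At teak: go right to fig.
          fig is a leaf — visit fig.
        Visit teak.
      At ash: no right child.
      Visit ash.
    Visit elm.
  Visit bay.
Visit cedar.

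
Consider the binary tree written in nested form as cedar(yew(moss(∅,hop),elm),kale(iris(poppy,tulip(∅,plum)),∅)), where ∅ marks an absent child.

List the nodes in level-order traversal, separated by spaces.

Level-order visits nodes level by level from the root, left to right within each level.
Level 0: cedar
Level 1: yew, kale
Level 2: moss, elm, iris
Level 3: hop, poppy, tulip
Level 4: plum

cedar yew kale moss elm iris hop poppy tulip plum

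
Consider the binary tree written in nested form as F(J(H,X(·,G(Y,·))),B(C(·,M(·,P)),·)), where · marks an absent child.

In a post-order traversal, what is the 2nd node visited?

Y

Post-order visits the left subtree, then the right subtree, then the node.
At F: go left to J.
  At J: go left to H.
    H is a leaf — visit H.
  At J: go right to X.
    At X: no left child.
    At X: go right to G.
      At G: go left to Y.
        Y is a leaf — visit Y.
      At G: no right child.
      Visit G.
    Visit X.
  Visit J.
At F: go right to B.
  At B: go left to C.
    At C: no left child.
    At C: go right to M.
      At M: no left child.
      At M: go right to P.
        P is a leaf — visit P.
      Visit M.
    Visit C.
  At B: no right child.
  Visit B.
Visit F.
Full post-order sequence: H, Y, G, X, J, P, M, C, B, F.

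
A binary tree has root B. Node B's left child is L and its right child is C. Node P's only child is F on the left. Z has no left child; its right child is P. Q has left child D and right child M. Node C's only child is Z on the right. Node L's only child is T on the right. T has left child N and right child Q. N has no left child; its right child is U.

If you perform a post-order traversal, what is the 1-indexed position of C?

Post-order visits the left subtree, then the right subtree, then the node.
At B: go left to L.
  At L: no left child.
  At L: go right to T.
    At T: go left to N.
      At N: no left child.
      At N: go right to U.
        U is a leaf — visit U.
      Visit N.
    At T: go right to Q.
      At Q: go left to D.
        D is a leaf — visit D.
      At Q: go right to M.
        M is a leaf — visit M.
      Visit Q.
    Visit T.
  Visit L.
At B: go right to C.
  At C: no left child.
  At C: go right to Z.
    At Z: no left child.
    At Z: go right to P.
      At P: go left to F.
        F is a leaf — visit F.
      At P: no right child.
      Visit P.
    Visit Z.
  Visit C.
Visit B.
Full post-order sequence: U, N, D, M, Q, T, L, F, P, Z, C, B.

11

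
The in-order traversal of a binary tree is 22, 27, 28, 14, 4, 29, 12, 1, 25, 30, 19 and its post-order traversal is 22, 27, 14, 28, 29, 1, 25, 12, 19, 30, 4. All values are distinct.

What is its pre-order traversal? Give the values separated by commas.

The last element of post-order is the root; it splits in-order into left and right subtrees.
Root 4: left subtree has 4 nodes {22, 27, 28, 14}, right has 6 {29, 12, 1, 25, 30, 19}.
  Root 28: left subtree has 2 nodes {22, 27}, right has 1 {14}.
    Root 27: left subtree has 1 node {22}, right has 0 { }.
  Root 30: left subtree has 4 nodes {29, 12, 1, 25}, right has 1 {19}.
    Root 12: left subtree has 1 node {29}, right has 2 {1, 25}.
      Root 25: left subtree has 1 node {1}, right has 0 { }.

4, 28, 27, 22, 14, 30, 12, 29, 25, 1, 19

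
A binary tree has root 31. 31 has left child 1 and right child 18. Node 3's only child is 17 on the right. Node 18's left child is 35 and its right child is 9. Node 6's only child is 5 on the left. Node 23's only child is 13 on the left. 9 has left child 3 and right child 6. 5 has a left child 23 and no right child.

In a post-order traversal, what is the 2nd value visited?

35

Post-order visits the left subtree, then the right subtree, then the node.
At 31: go left to 1.
  1 is a leaf — visit 1.
At 31: go right to 18.
  At 18: go left to 35.
    35 is a leaf — visit 35.
  At 18: go right to 9.
    At 9: go left to 3.
      At 3: no left child.
      At 3: go right to 17.
        17 is a leaf — visit 17.
      Visit 3.
    At 9: go right to 6.
      At 6: go left to 5.
        At 5: go left to 23.
          At 23: go left to 13.
            13 is a leaf — visit 13.
          At 23: no right child.
          Visit 23.
        At 5: no right child.
        Visit 5.
      At 6: no right child.
      Visit 6.
    Visit 9.
  Visit 18.
Visit 31.
Full post-order sequence: 1, 35, 17, 3, 13, 23, 5, 6, 9, 18, 31.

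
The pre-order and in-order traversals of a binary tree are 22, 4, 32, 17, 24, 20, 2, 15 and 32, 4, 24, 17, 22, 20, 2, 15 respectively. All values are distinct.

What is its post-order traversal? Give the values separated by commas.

32, 24, 17, 4, 15, 2, 20, 22

The first element of pre-order is the root; it splits in-order into left and right subtrees.
Root 22: left subtree has 4 nodes {32, 4, 24, 17}, right has 3 {20, 2, 15}.
  Root 4: left subtree has 1 node {32}, right has 2 {24, 17}.
    Root 17: left subtree has 1 node {24}, right has 0 { }.
  Root 20: left subtree has 0 nodes { }, right has 2 {2, 15}.
    Root 2: left subtree has 0 nodes { }, right has 1 {15}.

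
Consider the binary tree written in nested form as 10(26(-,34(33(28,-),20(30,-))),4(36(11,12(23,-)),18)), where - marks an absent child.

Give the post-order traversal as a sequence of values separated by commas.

Post-order visits the left subtree, then the right subtree, then the node.
At 10: go left to 26.
  At 26: no left child.
  At 26: go right to 34.
    At 34: go left to 33.
      At 33: go left to 28.
        28 is a leaf — visit 28.
      At 33: no right child.
      Visit 33.
    At 34: go right to 20.
      At 20: go left to 30.
        30 is a leaf — visit 30.
      At 20: no right child.
      Visit 20.
    Visit 34.
  Visit 26.
At 10: go right to 4.
  At 4: go left to 36.
    At 36: go left to 11.
      11 is a leaf — visit 11.
    At 36: go right to 12.
      At 12: go left to 23.
        23 is a leaf — visit 23.
      At 12: no right child.
      Visit 12.
    Visit 36.
  At 4: go right to 18.
    18 is a leaf — visit 18.
  Visit 4.
Visit 10.

28, 33, 30, 20, 34, 26, 11, 23, 12, 36, 18, 4, 10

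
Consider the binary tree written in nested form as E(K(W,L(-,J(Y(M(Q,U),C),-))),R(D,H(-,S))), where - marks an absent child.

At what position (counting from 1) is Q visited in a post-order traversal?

2

Post-order visits the left subtree, then the right subtree, then the node.
At E: go left to K.
  At K: go left to W.
    W is a leaf — visit W.
  At K: go right to L.
    At L: no left child.
    At L: go right to J.
      At J: go left to Y.
        At Y: go left to M.
          At M: go left to Q.
            Q is a leaf — visit Q.
          At M: go right to U.
            U is a leaf — visit U.
          Visit M.
        At Y: go right to C.
          C is a leaf — visit C.
        Visit Y.
      At J: no right child.
      Visit J.
    Visit L.
  Visit K.
At E: go right to R.
  At R: go left to D.
    D is a leaf — visit D.
  At R: go right to H.
    At H: no left child.
    At H: go right to S.
      S is a leaf — visit S.
    Visit H.
  Visit R.
Visit E.
Full post-order sequence: W, Q, U, M, C, Y, J, L, K, D, S, H, R, E.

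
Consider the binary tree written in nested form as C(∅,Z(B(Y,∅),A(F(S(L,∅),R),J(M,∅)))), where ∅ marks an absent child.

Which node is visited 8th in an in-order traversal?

R

In-order visits the left subtree, then the node, then the right subtree.
At C: no left child.
Visit C.
At C: go right to Z.
  At Z: go left to B.
    At B: go left to Y.
      Y is a leaf — visit Y.
    Visit B.
    At B: no right child.
  Visit Z.
  At Z: go right to A.
    At A: go left to F.
      At F: go left to S.
        At S: go left to L.
          L is a leaf — visit L.
        Visit S.
        At S: no right child.
      Visit F.
      At F: go right to R.
        R is a leaf — visit R.
    Visit A.
    At A: go right to J.
      At J: go left to M.
        M is a leaf — visit M.
      Visit J.
      At J: no right child.
Full in-order sequence: C, Y, B, Z, L, S, F, R, A, M, J.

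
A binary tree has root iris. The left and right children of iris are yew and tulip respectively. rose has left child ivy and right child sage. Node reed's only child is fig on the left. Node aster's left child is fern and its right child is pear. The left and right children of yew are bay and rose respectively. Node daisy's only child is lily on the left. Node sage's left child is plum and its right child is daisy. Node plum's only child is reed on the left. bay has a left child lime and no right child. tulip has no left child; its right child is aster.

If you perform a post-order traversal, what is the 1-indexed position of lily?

Post-order visits the left subtree, then the right subtree, then the node.
At iris: go left to yew.
  At yew: go left to bay.
    At bay: go left to lime.
      lime is a leaf — visit lime.
    At bay: no right child.
    Visit bay.
  At yew: go right to rose.
    At rose: go left to ivy.
      ivy is a leaf — visit ivy.
    At rose: go right to sage.
      At sage: go left to plum.
        At plum: go left to reed.
          At reed: go left to fig.
            fig is a leaf — visit fig.
          At reed: no right child.
          Visit reed.
        At plum: no right child.
        Visit plum.
      At sage: go right to daisy.
        At daisy: go left to lily.
          lily is a leaf — visit lily.
        At daisy: no right child.
        Visit daisy.
      Visit sage.
    Visit rose.
  Visit yew.
At iris: go right to tulip.
  At tulip: no left child.
  At tulip: go right to aster.
    At aster: go left to fern.
      fern is a leaf — visit fern.
    At aster: go right to pear.
      pear is a leaf — visit pear.
    Visit aster.
  Visit tulip.
Visit iris.
Full post-order sequence: lime, bay, ivy, fig, reed, plum, lily, daisy, sage, rose, yew, fern, pear, aster, tulip, iris.

7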